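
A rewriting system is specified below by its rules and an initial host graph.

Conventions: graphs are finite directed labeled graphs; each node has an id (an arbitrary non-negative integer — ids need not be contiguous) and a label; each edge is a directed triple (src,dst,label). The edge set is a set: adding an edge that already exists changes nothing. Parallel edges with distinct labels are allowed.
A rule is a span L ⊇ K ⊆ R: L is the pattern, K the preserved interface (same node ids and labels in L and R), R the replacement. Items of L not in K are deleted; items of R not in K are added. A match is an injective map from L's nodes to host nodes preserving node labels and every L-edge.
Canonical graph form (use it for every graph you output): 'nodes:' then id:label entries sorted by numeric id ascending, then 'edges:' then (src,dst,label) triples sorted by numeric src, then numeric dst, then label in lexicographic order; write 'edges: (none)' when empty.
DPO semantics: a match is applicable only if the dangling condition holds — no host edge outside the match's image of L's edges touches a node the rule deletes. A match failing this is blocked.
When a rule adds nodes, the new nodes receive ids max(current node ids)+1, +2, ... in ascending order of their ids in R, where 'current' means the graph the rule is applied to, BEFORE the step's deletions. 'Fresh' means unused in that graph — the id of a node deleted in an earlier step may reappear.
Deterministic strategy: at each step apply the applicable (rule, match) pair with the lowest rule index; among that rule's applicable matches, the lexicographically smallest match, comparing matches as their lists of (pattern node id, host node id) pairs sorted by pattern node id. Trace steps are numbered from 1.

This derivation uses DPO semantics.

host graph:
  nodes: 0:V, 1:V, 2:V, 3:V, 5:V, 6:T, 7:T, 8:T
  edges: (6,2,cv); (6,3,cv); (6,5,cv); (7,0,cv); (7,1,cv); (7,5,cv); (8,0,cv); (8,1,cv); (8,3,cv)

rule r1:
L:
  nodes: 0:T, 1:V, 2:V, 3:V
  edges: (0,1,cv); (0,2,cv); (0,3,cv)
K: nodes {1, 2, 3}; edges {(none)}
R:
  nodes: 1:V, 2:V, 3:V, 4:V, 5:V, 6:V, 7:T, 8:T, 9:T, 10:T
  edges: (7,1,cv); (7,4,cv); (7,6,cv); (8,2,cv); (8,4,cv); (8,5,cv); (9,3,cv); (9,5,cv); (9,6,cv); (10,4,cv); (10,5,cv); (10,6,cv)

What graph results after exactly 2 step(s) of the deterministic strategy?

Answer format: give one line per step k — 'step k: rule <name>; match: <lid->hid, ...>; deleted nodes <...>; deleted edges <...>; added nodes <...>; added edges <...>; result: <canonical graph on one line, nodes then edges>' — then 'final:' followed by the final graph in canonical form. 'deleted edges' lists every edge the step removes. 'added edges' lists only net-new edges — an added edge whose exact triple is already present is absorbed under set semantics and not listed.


step 1: rule r1; match: 0->6, 1->2, 2->3, 3->5; deleted nodes 6; deleted edges (6,2,cv); (6,3,cv); (6,5,cv); added nodes 9, 10, 11, 12, 13, 14, 15; added edges (12,2,cv); (12,9,cv); (12,11,cv); (13,3,cv); (13,9,cv); (13,10,cv); (14,5,cv); (14,10,cv); (14,11,cv); (15,9,cv); (15,10,cv); (15,11,cv); result: nodes: 0:V, 1:V, 2:V, 3:V, 5:V, 7:T, 8:T, 9:V, 10:V, 11:V, 12:T, 13:T, 14:T, 15:T edges: (7,0,cv); (7,1,cv); (7,5,cv); (8,0,cv); (8,1,cv); (8,3,cv); (12,2,cv); (12,9,cv); (12,11,cv); (13,3,cv); (13,9,cv); (13,10,cv); (14,5,cv); (14,10,cv); (14,11,cv); (15,9,cv); (15,10,cv); (15,11,cv)
step 2: rule r1; match: 0->7, 1->0, 2->1, 3->5; deleted nodes 7; deleted edges (7,0,cv); (7,1,cv); (7,5,cv); added nodes 16, 17, 18, 19, 20, 21, 22; added edges (19,0,cv); (19,16,cv); (19,18,cv); (20,1,cv); (20,16,cv); (20,17,cv); (21,5,cv); (21,17,cv); (21,18,cv); (22,16,cv); (22,17,cv); (22,18,cv); result: nodes: 0:V, 1:V, 2:V, 3:V, 5:V, 8:T, 9:V, 10:V, 11:V, 12:T, 13:T, 14:T, 15:T, 16:V, 17:V, 18:V, 19:T, 20:T, 21:T, 22:T edges: (8,0,cv); (8,1,cv); (8,3,cv); (12,2,cv); (12,9,cv); (12,11,cv); (13,3,cv); (13,9,cv); (13,10,cv); (14,5,cv); (14,10,cv); (14,11,cv); (15,9,cv); (15,10,cv); (15,11,cv); (19,0,cv); (19,16,cv); (19,18,cv); (20,1,cv); (20,16,cv); (20,17,cv); (21,5,cv); (21,17,cv); (21,18,cv); (22,16,cv); (22,17,cv); (22,18,cv)
final:
nodes: 0:V, 1:V, 2:V, 3:V, 5:V, 8:T, 9:V, 10:V, 11:V, 12:T, 13:T, 14:T, 15:T, 16:V, 17:V, 18:V, 19:T, 20:T, 21:T, 22:T
edges: (8,0,cv); (8,1,cv); (8,3,cv); (12,2,cv); (12,9,cv); (12,11,cv); (13,3,cv); (13,9,cv); (13,10,cv); (14,5,cv); (14,10,cv); (14,11,cv); (15,9,cv); (15,10,cv); (15,11,cv); (19,0,cv); (19,16,cv); (19,18,cv); (20,1,cv); (20,16,cv); (20,17,cv); (21,5,cv); (21,17,cv); (21,18,cv); (22,16,cv); (22,17,cv); (22,18,cv)


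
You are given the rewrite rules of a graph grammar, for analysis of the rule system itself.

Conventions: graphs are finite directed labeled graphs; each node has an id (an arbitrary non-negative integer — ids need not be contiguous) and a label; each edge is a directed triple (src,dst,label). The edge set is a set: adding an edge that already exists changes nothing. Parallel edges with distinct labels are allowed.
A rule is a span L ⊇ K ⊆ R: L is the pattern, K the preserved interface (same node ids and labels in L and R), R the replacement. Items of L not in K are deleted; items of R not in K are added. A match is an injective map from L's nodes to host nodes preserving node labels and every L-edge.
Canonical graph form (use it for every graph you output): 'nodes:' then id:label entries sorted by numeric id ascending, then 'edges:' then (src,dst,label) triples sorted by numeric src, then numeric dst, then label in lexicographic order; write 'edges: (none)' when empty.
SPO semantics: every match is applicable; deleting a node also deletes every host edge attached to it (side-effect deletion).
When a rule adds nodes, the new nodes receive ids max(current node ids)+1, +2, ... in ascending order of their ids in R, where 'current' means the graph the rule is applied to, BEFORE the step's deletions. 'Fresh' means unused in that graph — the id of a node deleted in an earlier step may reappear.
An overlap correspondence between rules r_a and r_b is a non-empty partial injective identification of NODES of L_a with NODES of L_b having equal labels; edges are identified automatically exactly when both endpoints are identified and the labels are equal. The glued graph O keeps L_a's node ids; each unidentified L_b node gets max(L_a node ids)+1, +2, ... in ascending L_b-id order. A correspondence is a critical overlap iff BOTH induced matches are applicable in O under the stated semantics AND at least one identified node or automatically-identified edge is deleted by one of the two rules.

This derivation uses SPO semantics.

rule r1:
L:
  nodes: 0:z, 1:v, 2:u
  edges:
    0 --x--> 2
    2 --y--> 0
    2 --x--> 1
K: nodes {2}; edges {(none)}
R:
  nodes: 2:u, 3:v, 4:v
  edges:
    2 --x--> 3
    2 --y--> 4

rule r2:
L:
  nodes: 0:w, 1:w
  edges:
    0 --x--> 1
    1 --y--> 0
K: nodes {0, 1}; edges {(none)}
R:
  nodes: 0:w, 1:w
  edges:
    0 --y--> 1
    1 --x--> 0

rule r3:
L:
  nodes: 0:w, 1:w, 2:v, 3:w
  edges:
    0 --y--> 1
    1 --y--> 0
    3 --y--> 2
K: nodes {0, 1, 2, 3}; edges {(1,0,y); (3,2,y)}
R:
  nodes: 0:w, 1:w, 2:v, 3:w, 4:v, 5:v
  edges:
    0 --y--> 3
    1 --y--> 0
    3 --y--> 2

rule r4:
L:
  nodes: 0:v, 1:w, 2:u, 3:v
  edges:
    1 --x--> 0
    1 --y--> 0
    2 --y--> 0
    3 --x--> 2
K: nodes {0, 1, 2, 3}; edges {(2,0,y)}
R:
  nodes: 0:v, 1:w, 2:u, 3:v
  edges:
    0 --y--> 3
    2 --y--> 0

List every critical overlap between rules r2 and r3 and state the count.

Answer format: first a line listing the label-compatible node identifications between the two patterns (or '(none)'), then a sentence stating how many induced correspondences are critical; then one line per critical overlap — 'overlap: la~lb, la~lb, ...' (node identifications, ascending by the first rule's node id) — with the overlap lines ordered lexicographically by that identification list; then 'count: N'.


label-compatible node identifications between L(r2) and L(r3): 0~0, 0~1, 0~3, 1~0, 1~1, 1~3
2 of the induced correspondences are critical overlaps of r2 and r3.
overlap: 0~0, 1~1
overlap: 0~1, 1~0
count: 2


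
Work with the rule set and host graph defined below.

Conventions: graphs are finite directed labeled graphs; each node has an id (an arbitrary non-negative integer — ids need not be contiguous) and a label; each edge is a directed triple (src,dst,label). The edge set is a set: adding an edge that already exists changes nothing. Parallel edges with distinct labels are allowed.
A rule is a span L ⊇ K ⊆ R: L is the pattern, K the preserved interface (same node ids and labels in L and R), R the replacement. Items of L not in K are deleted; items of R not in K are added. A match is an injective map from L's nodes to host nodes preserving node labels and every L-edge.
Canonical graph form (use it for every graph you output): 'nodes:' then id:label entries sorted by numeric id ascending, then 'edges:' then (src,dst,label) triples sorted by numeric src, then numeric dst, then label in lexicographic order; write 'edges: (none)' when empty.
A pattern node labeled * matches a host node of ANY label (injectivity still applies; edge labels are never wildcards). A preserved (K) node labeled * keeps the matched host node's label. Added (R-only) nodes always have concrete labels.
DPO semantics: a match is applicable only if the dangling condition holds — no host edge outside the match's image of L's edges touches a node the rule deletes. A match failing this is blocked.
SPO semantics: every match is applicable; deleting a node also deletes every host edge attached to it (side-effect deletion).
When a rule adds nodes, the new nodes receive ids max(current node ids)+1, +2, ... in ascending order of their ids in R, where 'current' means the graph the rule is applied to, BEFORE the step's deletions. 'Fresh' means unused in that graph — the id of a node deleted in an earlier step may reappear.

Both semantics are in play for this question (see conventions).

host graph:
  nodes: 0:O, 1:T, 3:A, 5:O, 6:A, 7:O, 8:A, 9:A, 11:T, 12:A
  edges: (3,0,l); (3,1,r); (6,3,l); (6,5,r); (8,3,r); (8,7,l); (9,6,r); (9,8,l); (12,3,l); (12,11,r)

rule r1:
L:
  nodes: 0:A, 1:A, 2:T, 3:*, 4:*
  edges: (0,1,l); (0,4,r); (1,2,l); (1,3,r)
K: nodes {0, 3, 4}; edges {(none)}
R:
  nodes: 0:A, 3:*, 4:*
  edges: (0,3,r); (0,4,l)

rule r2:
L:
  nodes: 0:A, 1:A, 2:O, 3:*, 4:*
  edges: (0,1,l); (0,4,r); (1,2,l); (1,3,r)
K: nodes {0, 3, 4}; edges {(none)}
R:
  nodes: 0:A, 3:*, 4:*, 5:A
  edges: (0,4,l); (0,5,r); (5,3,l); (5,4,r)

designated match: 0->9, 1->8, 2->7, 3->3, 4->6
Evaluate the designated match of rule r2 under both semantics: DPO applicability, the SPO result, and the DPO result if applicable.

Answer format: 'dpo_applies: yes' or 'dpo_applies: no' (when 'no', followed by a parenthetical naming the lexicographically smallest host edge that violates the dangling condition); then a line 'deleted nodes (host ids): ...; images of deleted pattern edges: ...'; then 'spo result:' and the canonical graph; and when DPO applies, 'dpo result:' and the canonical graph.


dpo_applies: yes
deleted nodes (host ids): 7, 8; images of deleted pattern edges: (8,3,r); (8,7,l); (9,6,r); (9,8,l)
spo result:
nodes: 0:O, 1:T, 3:A, 5:O, 6:A, 9:A, 11:T, 12:A, 13:A
edges: (3,0,l); (3,1,r); (6,3,l); (6,5,r); (9,6,l); (9,13,r); (12,3,l); (12,11,r); (13,3,l); (13,6,r)
dpo result:
nodes: 0:O, 1:T, 3:A, 5:O, 6:A, 9:A, 11:T, 12:A, 13:A
edges: (3,0,l); (3,1,r); (6,3,l); (6,5,r); (9,6,l); (9,13,r); (12,3,l); (12,11,r); (13,3,l); (13,6,r)


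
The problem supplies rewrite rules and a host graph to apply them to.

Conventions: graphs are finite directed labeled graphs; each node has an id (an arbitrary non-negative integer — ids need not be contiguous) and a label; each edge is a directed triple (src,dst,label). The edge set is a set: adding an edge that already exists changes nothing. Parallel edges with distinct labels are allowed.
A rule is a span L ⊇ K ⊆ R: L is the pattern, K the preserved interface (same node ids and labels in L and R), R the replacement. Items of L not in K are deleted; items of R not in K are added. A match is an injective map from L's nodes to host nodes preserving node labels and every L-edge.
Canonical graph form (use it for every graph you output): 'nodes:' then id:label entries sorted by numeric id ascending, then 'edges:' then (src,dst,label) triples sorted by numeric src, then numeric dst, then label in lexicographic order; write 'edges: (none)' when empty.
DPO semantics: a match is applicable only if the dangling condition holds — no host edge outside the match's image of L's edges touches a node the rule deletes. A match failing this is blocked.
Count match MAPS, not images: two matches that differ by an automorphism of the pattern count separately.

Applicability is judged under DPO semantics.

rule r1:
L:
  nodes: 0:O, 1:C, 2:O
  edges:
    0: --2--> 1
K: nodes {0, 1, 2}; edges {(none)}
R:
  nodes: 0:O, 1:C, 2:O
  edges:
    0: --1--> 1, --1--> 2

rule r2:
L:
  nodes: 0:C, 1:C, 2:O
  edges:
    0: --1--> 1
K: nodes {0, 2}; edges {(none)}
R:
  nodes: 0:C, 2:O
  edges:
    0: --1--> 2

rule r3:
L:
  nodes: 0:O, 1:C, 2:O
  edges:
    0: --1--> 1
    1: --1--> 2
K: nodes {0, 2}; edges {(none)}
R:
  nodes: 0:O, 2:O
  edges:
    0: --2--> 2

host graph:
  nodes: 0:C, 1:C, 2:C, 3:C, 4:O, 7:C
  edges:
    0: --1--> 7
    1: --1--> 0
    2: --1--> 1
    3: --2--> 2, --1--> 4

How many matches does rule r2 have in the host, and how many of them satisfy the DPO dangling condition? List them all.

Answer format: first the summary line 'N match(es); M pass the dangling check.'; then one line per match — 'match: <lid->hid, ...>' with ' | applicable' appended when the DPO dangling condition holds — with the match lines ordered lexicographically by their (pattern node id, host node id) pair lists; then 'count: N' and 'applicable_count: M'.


3 match(es); 1 pass the dangling check.
match: 0->0, 1->7, 2->4 | applicable
match: 0->1, 1->0, 2->4
match: 0->2, 1->1, 2->4
count: 3
applicable_count: 1


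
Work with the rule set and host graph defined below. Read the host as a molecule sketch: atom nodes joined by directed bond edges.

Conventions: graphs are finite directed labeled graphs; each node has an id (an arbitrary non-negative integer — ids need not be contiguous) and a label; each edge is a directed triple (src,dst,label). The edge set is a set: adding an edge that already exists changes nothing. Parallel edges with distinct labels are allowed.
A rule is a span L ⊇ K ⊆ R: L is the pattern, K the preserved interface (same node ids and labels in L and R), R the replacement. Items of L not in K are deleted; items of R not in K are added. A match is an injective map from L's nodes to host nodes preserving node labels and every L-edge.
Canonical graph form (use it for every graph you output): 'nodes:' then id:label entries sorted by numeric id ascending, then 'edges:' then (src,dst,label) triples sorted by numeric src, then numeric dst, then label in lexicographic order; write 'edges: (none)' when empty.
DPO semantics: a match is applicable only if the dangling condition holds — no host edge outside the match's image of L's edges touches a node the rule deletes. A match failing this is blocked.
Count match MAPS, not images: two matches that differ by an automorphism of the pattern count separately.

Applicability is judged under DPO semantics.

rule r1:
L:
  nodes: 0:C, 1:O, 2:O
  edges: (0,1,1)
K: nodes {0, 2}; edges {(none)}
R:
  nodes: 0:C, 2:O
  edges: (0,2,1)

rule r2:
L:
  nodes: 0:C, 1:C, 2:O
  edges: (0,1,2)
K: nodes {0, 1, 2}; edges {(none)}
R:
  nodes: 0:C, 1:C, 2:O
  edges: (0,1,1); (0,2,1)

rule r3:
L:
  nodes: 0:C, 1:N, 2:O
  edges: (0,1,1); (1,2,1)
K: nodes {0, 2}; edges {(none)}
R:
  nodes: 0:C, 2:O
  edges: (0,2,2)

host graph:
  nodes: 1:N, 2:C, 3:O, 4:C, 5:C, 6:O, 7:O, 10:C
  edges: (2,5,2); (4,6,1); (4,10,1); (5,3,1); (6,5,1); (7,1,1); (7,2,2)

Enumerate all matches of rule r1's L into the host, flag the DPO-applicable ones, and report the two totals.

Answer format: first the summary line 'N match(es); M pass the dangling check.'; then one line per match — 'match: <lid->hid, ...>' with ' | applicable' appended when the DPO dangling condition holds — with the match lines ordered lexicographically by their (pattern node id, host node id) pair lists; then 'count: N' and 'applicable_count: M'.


4 match(es); 2 pass the dangling check.
match: 0->4, 1->6, 2->3
match: 0->4, 1->6, 2->7
match: 0->5, 1->3, 2->6 | applicable
match: 0->5, 1->3, 2->7 | applicable
count: 4
applicable_count: 2


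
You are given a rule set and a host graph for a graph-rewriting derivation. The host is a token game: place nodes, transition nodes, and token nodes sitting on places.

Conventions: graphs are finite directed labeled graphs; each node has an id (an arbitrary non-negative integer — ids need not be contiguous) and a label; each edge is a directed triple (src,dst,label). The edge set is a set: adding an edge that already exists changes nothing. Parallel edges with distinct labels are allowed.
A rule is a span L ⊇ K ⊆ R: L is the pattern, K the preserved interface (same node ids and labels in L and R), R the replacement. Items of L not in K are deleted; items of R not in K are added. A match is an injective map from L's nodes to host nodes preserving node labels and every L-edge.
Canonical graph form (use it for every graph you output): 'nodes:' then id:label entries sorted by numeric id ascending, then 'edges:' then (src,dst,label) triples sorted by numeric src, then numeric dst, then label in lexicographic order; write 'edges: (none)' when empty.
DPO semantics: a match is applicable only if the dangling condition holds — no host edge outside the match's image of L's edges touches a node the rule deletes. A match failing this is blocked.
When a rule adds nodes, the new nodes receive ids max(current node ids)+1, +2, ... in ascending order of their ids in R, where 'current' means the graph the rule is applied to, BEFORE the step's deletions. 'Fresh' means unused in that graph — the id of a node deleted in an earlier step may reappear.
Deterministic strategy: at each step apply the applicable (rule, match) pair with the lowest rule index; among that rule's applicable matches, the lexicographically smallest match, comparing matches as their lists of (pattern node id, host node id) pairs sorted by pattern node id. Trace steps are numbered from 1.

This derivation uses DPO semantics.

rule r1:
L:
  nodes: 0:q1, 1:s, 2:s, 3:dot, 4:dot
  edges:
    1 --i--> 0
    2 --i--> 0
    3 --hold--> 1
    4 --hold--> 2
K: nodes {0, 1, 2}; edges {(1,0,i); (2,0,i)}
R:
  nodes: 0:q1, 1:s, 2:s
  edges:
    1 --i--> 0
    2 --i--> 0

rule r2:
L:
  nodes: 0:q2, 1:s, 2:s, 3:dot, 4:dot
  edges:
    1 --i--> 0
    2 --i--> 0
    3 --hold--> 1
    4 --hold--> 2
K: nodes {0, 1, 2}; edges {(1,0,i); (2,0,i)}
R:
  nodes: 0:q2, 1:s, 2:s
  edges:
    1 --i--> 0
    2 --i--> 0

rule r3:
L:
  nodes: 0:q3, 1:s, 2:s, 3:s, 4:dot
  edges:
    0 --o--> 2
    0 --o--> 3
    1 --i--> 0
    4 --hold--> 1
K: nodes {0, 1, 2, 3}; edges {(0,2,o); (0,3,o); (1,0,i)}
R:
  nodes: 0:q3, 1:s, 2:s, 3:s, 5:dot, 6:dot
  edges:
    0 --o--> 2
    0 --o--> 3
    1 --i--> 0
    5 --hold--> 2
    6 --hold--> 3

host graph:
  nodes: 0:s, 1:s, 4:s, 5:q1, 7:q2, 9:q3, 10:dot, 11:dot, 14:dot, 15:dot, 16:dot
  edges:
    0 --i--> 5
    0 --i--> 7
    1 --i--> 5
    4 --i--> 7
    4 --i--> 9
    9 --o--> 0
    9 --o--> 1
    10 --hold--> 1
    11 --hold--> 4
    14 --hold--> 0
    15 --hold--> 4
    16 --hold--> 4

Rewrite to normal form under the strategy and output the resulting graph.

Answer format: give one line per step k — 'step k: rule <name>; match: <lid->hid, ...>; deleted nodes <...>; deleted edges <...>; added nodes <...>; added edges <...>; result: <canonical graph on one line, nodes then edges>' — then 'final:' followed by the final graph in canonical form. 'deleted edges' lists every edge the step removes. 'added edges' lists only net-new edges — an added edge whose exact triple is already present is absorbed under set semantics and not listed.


step 1: rule r1; match: 0->5, 1->0, 2->1, 3->14, 4->10; deleted nodes 10, 14; deleted edges (10,1,hold); (14,0,hold); added nodes (none); added edges (none); result: nodes: 0:s, 1:s, 4:s, 5:q1, 7:q2, 9:q3, 11:dot, 15:dot, 16:dot edges: (0,5,i); (0,7,i); (1,5,i); (4,7,i); (4,9,i); (9,0,o); (9,1,o); (11,4,hold); (15,4,hold); (16,4,hold)
step 2: rule r3; match: 0->9, 1->4, 2->0, 3->1, 4->11; deleted nodes 11; deleted edges (11,4,hold); added nodes 17, 18; added edges (17,0,hold); (18,1,hold); result: nodes: 0:s, 1:s, 4:s, 5:q1, 7:q2, 9:q3, 15:dot, 16:dot, 17:dot, 18:dot edges: (0,5,i); (0,7,i); (1,5,i); (4,7,i); (4,9,i); (9,0,o); (9,1,o); (15,4,hold); (16,4,hold); (17,0,hold); (18,1,hold)
step 3: rule r1; match: 0->5, 1->0, 2->1, 3->17, 4->18; deleted nodes 17, 18; deleted edges (17,0,hold); (18,1,hold); added nodes (none); added edges (none); result: nodes: 0:s, 1:s, 4:s, 5:q1, 7:q2, 9:q3, 15:dot, 16:dot edges: (0,5,i); (0,7,i); (1,5,i); (4,7,i); (4,9,i); (9,0,o); (9,1,o); (15,4,hold); (16,4,hold)
step 4: rule r3; match: 0->9, 1->4, 2->0, 3->1, 4->15; deleted nodes 15; deleted edges (15,4,hold); added nodes 17, 18; added edges (17,0,hold); (18,1,hold); result: nodes: 0:s, 1:s, 4:s, 5:q1, 7:q2, 9:q3, 16:dot, 17:dot, 18:dot edges: (0,5,i); (0,7,i); (1,5,i); (4,7,i); (4,9,i); (9,0,o); (9,1,o); (16,4,hold); (17,0,hold); (18,1,hold)
step 5: rule r1; match: 0->5, 1->0, 2->1, 3->17, 4->18; deleted nodes 17, 18; deleted edges (17,0,hold); (18,1,hold); added nodes (none); added edges (none); result: nodes: 0:s, 1:s, 4:s, 5:q1, 7:q2, 9:q3, 16:dot edges: (0,5,i); (0,7,i); (1,5,i); (4,7,i); (4,9,i); (9,0,o); (9,1,o); (16,4,hold)
step 6: rule r3; match: 0->9, 1->4, 2->0, 3->1, 4->16; deleted nodes 16; deleted edges (16,4,hold); added nodes 17, 18; added edges (17,0,hold); (18,1,hold); result: nodes: 0:s, 1:s, 4:s, 5:q1, 7:q2, 9:q3, 17:dot, 18:dot edges: (0,5,i); (0,7,i); (1,5,i); (4,7,i); (4,9,i); (9,0,o); (9,1,o); (17,0,hold); (18,1,hold)
step 7: rule r1; match: 0->5, 1->0, 2->1, 3->17, 4->18; deleted nodes 17, 18; deleted edges (17,0,hold); (18,1,hold); added nodes (none); added edges (none); result: nodes: 0:s, 1:s, 4:s, 5:q1, 7:q2, 9:q3 edges: (0,5,i); (0,7,i); (1,5,i); (4,7,i); (4,9,i); (9,0,o); (9,1,o)
final:
nodes: 0:s, 1:s, 4:s, 5:q1, 7:q2, 9:q3
edges: (0,5,i); (0,7,i); (1,5,i); (4,7,i); (4,9,i); (9,0,o); (9,1,o)


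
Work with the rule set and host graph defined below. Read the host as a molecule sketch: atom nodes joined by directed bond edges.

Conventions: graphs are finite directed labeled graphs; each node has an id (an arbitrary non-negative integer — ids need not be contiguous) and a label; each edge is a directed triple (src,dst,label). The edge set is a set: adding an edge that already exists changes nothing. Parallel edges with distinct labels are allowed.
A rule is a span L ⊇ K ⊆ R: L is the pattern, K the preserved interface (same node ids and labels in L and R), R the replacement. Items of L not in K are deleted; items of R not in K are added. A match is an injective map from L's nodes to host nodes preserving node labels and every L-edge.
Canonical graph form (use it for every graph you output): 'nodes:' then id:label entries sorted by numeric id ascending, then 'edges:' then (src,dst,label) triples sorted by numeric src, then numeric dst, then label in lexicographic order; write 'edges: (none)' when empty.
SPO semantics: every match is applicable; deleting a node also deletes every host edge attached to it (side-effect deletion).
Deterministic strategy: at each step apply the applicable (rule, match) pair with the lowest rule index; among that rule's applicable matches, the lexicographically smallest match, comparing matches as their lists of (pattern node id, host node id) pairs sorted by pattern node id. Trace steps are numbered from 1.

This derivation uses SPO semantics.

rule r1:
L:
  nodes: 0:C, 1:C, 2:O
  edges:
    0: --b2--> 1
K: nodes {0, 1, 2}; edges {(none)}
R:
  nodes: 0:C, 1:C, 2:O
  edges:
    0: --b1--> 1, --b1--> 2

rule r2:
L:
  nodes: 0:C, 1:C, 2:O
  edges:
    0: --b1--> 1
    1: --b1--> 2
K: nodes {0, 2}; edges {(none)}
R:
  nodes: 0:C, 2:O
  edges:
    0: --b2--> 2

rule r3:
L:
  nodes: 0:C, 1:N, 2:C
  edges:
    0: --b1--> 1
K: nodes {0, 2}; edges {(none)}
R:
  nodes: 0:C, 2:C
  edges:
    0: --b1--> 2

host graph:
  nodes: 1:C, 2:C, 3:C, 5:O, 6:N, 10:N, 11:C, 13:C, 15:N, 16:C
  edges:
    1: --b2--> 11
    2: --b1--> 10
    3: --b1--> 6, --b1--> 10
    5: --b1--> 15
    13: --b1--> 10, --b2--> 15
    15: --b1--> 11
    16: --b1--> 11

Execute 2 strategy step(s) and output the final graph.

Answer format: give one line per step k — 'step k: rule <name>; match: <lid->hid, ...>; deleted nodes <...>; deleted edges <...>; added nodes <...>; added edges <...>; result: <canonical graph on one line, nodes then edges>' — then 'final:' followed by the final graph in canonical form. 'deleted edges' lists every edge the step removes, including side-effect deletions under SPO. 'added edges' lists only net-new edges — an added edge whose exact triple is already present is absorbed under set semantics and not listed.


step 1: rule r1; match: 0->1, 1->11, 2->5; deleted nodes (none); deleted edges (1,11,b2); added nodes (none); added edges (1,5,b1); (1,11,b1); result: nodes: 1:C, 2:C, 3:C, 5:O, 6:N, 10:N, 11:C, 13:C, 15:N, 16:C edges: (1,5,b1); (1,11,b1); (2,10,b1); (3,6,b1); (3,10,b1); (5,15,b1); (13,10,b1); (13,15,b2); (15,11,b1); (16,11,b1)
step 2: rule r3; match: 0->2, 1->10, 2->1; deleted nodes 10; deleted edges (2,10,b1); (3,10,b1); (13,10,b1); added nodes (none); added edges (2,1,b1); result: nodes: 1:C, 2:C, 3:C, 5:O, 6:N, 11:C, 13:C, 15:N, 16:C edges: (1,5,b1); (1,11,b1); (2,1,b1); (3,6,b1); (5,15,b1); (13,15,b2); (15,11,b1); (16,11,b1)
final:
nodes: 1:C, 2:C, 3:C, 5:O, 6:N, 11:C, 13:C, 15:N, 16:C
edges: (1,5,b1); (1,11,b1); (2,1,b1); (3,6,b1); (5,15,b1); (13,15,b2); (15,11,b1); (16,11,b1)


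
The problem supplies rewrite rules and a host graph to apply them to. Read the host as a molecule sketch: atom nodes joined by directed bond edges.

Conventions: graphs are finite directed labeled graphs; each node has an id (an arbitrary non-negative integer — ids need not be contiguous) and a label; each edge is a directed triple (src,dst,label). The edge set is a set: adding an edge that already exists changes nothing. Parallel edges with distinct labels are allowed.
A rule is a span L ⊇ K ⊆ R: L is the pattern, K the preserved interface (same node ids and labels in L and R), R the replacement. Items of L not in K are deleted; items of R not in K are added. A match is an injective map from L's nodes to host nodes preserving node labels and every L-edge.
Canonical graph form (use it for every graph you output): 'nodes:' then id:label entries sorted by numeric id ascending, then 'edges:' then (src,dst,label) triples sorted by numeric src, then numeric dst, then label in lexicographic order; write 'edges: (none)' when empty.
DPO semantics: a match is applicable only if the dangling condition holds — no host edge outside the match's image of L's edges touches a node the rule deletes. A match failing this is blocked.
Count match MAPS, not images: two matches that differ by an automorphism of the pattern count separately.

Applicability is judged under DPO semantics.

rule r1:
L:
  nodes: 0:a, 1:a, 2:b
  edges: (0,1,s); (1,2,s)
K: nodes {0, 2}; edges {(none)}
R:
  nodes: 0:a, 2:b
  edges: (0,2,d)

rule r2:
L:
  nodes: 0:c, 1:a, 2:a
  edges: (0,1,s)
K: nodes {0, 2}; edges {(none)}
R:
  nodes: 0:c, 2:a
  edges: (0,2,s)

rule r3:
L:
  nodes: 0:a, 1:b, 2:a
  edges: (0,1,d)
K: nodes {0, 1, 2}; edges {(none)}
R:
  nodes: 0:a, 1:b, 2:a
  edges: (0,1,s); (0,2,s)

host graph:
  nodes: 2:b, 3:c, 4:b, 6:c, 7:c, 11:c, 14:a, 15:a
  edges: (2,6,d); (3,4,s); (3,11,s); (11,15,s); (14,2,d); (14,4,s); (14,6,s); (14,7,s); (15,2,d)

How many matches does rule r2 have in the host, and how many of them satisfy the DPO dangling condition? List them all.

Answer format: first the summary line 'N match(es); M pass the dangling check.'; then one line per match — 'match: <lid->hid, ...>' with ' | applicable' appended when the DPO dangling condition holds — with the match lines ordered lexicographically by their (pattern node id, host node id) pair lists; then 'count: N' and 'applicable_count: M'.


1 match(es); 0 pass the dangling check.
match: 0->11, 1->15, 2->14
count: 1
applicable_count: 0


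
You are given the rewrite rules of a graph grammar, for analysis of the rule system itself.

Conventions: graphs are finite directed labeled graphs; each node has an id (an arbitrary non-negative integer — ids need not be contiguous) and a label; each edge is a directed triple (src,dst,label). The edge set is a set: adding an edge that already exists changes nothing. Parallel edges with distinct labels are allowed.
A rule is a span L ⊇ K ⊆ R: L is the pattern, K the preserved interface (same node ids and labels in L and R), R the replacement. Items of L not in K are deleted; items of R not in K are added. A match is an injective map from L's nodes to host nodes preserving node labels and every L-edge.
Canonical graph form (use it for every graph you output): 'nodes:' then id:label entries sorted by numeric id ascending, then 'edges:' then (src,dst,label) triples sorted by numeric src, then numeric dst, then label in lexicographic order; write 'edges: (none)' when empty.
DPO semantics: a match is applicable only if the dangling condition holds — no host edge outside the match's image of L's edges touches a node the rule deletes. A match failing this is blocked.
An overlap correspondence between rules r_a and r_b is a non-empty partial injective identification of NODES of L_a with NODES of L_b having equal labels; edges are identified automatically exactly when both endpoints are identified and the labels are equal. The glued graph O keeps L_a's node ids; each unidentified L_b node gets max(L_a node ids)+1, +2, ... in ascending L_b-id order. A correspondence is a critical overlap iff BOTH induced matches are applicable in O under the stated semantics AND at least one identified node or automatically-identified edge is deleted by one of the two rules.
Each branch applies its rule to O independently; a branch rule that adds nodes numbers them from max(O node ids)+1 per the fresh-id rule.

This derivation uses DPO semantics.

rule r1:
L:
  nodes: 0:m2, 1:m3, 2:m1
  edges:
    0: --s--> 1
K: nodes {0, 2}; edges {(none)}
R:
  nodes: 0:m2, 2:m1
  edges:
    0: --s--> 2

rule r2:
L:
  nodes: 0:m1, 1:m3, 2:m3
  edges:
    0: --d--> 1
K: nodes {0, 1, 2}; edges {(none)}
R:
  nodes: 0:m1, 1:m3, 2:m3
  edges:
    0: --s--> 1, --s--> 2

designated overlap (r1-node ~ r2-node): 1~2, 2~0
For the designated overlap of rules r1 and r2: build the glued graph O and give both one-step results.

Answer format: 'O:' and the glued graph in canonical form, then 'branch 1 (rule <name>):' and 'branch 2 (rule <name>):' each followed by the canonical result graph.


O:
nodes: 0:m2, 1:m3, 2:m1, 3:m3
edges: (0,1,s); (2,3,d)
branch 1 (rule r1):
nodes: 0:m2, 2:m1, 3:m3
edges: (0,2,s); (2,3,d)
branch 2 (rule r2):
nodes: 0:m2, 1:m3, 2:m1, 3:m3
edges: (0,1,s); (2,1,s); (2,3,s)


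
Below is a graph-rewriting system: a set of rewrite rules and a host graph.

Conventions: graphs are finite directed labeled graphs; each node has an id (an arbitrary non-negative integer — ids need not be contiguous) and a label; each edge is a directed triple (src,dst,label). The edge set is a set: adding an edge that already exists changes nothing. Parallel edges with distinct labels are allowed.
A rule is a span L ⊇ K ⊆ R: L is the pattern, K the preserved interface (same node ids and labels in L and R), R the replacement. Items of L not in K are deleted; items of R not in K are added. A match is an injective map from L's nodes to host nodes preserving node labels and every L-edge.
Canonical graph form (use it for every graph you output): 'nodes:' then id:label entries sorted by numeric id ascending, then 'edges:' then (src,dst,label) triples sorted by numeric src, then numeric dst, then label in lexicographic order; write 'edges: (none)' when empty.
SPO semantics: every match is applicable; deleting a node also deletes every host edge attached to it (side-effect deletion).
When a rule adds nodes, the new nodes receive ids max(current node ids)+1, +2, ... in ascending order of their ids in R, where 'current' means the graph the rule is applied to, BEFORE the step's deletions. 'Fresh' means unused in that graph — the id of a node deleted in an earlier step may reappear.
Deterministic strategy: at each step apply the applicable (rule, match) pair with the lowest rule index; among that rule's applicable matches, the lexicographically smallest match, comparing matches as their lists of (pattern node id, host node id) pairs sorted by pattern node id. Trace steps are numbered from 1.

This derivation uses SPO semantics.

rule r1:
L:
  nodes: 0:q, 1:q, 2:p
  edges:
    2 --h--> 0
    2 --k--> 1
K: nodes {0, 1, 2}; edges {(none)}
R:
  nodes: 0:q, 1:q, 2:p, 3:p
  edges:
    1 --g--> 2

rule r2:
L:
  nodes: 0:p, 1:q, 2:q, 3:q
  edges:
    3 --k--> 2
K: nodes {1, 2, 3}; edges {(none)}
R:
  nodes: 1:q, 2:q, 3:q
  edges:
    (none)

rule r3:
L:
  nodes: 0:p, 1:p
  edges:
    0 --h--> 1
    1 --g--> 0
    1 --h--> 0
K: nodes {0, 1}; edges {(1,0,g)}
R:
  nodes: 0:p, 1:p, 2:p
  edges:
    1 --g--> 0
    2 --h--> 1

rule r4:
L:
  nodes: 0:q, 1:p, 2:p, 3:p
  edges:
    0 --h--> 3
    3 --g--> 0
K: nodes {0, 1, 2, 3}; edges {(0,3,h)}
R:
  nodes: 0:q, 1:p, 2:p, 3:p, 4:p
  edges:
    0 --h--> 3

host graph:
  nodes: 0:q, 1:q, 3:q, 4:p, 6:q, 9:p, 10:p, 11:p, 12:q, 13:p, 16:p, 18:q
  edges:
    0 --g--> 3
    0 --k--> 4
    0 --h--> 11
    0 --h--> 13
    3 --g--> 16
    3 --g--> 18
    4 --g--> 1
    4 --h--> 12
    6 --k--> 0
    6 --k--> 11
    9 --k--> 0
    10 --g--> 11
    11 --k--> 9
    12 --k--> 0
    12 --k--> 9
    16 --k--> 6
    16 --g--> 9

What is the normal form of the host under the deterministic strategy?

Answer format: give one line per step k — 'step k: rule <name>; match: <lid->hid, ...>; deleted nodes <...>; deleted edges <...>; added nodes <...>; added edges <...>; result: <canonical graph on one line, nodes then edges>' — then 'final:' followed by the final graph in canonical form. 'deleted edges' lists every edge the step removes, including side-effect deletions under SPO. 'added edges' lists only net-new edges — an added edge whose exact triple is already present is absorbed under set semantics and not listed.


step 1: rule r2; match: 0->4, 1->1, 2->0, 3->6; deleted nodes 4; deleted edges (0,4,k); (4,1,g); (4,12,h); (6,0,k); added nodes (none); added edges (none); result: nodes: 0:q, 1:q, 3:q, 6:q, 9:p, 10:p, 11:p, 12:q, 13:p, 16:p, 18:q edges: (0,3,g); (0,11,h); (0,13,h); (3,16,g); (3,18,g); (6,11,k); (9,0,k); (10,11,g); (11,9,k); (12,0,k); (12,9,k); (16,6,k); (16,9,g)
step 2: rule r2; match: 0->9, 1->1, 2->0, 3->12; deleted nodes 9; deleted edges (9,0,k); (11,9,k); (12,0,k); (12,9,k); (16,9,g); added nodes (none); added edges (none); result: nodes: 0:q, 1:q, 3:q, 6:q, 10:p, 11:p, 12:q, 13:p, 16:p, 18:q edges: (0,3,g); (0,11,h); (0,13,h); (3,16,g); (3,18,g); (6,11,k); (10,11,g); (16,6,k)
final:
nodes: 0:q, 1:q, 3:q, 6:q, 10:p, 11:p, 12:q, 13:p, 16:p, 18:q
edges: (0,3,g); (0,11,h); (0,13,h); (3,16,g); (3,18,g); (6,11,k); (10,11,g); (16,6,k)


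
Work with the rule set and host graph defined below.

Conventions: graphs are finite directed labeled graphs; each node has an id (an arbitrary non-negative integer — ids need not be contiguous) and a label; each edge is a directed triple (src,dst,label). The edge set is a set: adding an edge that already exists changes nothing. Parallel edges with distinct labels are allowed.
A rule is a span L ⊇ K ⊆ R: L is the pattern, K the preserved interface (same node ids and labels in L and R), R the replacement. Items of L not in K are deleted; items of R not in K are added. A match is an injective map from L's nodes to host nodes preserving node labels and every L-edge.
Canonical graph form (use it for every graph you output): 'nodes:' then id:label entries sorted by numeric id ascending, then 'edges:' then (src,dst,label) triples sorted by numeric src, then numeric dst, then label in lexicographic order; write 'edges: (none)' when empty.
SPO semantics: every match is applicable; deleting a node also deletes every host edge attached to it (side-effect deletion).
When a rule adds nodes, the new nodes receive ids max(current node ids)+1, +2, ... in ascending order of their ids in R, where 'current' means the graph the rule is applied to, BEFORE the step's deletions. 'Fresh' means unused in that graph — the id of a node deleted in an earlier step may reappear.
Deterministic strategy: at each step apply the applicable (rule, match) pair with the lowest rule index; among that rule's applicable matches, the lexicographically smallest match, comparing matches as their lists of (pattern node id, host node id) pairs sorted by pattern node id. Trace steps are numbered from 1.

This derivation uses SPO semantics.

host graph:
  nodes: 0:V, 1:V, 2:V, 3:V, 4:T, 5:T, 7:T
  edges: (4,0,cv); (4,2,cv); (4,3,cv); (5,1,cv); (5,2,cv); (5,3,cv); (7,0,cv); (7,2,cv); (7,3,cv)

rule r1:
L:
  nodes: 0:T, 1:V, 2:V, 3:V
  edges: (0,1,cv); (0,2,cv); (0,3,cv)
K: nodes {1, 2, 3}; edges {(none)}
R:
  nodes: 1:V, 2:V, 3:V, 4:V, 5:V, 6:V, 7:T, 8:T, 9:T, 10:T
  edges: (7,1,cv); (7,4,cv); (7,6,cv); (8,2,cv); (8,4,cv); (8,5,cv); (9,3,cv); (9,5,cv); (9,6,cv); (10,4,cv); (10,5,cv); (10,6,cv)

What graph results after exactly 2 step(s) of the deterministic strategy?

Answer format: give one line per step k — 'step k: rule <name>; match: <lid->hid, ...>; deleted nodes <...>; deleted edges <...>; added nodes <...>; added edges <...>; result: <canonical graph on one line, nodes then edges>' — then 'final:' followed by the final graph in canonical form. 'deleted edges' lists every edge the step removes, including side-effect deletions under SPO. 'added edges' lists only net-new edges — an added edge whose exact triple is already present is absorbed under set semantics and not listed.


step 1: rule r1; match: 0->4, 1->0, 2->2, 3->3; deleted nodes 4; deleted edges (4,0,cv); (4,2,cv); (4,3,cv); added nodes 8, 9, 10, 11, 12, 13, 14; added edges (11,0,cv); (11,8,cv); (11,10,cv); (12,2,cv); (12,8,cv); (12,9,cv); (13,3,cv); (13,9,cv); (13,10,cv); (14,8,cv); (14,9,cv); (14,10,cv); result: nodes: 0:V, 1:V, 2:V, 3:V, 5:T, 7:T, 8:V, 9:V, 10:V, 11:T, 12:T, 13:T, 14:T edges: (5,1,cv); (5,2,cv); (5,3,cv); (7,0,cv); (7,2,cv); (7,3,cv); (11,0,cv); (11,8,cv); (11,10,cv); (12,2,cv); (12,8,cv); (12,9,cv); (13,3,cv); (13,9,cv); (13,10,cv); (14,8,cv); (14,9,cv); (14,10,cv)
step 2: rule r1; match: 0->5, 1->1, 2->2, 3->3; deleted nodes 5; deleted edges (5,1,cv); (5,2,cv); (5,3,cv); added nodes 15, 16, 17, 18, 19, 20, 21; added edges (18,1,cv); (18,15,cv); (18,17,cv); (19,2,cv); (19,15,cv); (19,16,cv); (20,3,cv); (20,16,cv); (20,17,cv); (21,15,cv); (21,16,cv); (21,17,cv); result: nodes: 0:V, 1:V, 2:V, 3:V, 7:T, 8:V, 9:V, 10:V, 11:T, 12:T, 13:T, 14:T, 15:V, 16:V, 17:V, 18:T, 19:T, 20:T, 21:T edges: (7,0,cv); (7,2,cv); (7,3,cv); (11,0,cv); (11,8,cv); (11,10,cv); (12,2,cv); (12,8,cv); (12,9,cv); (13,3,cv); (13,9,cv); (13,10,cv); (14,8,cv); (14,9,cv); (14,10,cv); (18,1,cv); (18,15,cv); (18,17,cv); (19,2,cv); (19,15,cv); (19,16,cv); (20,3,cv); (20,16,cv); (20,17,cv); (21,15,cv); (21,16,cv); (21,17,cv)
final:
nodes: 0:V, 1:V, 2:V, 3:V, 7:T, 8:V, 9:V, 10:V, 11:T, 12:T, 13:T, 14:T, 15:V, 16:V, 17:V, 18:T, 19:T, 20:T, 21:T
edges: (7,0,cv); (7,2,cv); (7,3,cv); (11,0,cv); (11,8,cv); (11,10,cv); (12,2,cv); (12,8,cv); (12,9,cv); (13,3,cv); (13,9,cv); (13,10,cv); (14,8,cv); (14,9,cv); (14,10,cv); (18,1,cv); (18,15,cv); (18,17,cv); (19,2,cv); (19,15,cv); (19,16,cv); (20,3,cv); (20,16,cv); (20,17,cv); (21,15,cv); (21,16,cv); (21,17,cv)


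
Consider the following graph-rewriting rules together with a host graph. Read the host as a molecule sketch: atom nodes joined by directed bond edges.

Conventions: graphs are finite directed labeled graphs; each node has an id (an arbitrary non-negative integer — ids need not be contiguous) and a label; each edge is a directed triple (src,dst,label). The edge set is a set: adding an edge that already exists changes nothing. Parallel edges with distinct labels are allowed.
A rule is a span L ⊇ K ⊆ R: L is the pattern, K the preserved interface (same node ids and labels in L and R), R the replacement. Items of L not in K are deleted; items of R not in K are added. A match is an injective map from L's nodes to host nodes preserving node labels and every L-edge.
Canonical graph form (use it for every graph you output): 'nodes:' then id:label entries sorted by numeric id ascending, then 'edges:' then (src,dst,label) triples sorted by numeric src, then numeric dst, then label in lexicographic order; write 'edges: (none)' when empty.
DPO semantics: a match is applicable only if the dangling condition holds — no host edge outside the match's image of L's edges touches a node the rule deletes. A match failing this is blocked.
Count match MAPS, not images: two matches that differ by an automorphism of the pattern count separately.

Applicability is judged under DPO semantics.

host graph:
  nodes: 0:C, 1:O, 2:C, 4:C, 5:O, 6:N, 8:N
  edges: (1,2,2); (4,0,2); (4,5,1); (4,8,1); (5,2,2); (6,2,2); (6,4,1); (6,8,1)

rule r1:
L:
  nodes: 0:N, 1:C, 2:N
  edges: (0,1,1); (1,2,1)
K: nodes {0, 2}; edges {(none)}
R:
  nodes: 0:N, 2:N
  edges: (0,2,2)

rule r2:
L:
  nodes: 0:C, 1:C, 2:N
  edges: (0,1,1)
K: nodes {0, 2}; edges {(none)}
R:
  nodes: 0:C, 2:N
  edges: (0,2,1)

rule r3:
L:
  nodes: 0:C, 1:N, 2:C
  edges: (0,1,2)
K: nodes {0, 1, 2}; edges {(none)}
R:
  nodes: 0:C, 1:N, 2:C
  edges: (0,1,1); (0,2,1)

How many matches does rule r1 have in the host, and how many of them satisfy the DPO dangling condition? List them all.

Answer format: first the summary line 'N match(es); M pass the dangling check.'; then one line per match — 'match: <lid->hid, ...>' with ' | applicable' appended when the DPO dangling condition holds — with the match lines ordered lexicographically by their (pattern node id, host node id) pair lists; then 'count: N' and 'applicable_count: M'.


1 match(es); 0 pass the dangling check.
match: 0->6, 1->4, 2->8
count: 1
applicable_count: 0
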